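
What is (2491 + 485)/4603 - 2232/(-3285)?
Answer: 2227784/1680095 ≈ 1.3260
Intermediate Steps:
(2491 + 485)/4603 - 2232/(-3285) = 2976*(1/4603) - 2232*(-1/3285) = 2976/4603 + 248/365 = 2227784/1680095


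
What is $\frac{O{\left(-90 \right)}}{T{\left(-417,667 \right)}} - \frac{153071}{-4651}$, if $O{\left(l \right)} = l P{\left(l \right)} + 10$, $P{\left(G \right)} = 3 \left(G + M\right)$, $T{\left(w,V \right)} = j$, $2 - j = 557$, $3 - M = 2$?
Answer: $- \frac{5371127}{516261} \approx -10.404$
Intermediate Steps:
$M = 1$ ($M = 3 - 2 = 1$)
$j = -555$ ($j = 2 - 557 = -555$)
$T{\left(w,V \right)} = -555$
$P{\left(G \right)} = 3 + 3 G$ ($P{\left(G \right)} = 3 \left(G + 1\right) = 3 \left(1 + G\right) = 3 + 3 G$)
$O{\left(l \right)} = 10 + l \left(3 + 3 l\right)$ ($O{\left(l \right)} = l \left(3 + 3 l\right) + 10 = 10 + l \left(3 + 3 l\right)$)
$\frac{O{\left(-90 \right)}}{T{\left(-417,667 \right)}} - \frac{153071}{-4651} = \frac{10 + 3 \left(-90\right) \left(1 - 90\right)}{-555} - \frac{153071}{-4651} = \left(10 + 3 \left(-90\right) \left(-89\right)\right) \left(- \frac{1}{555}\right) - - \frac{153071}{4651} = \left(10 + 24030\right) \left(- \frac{1}{555}\right) + \frac{153071}{4651} = 24040 \left(- \frac{1}{555}\right) + \frac{153071}{4651} = - \frac{4808}{111} + \frac{153071}{4651} = - \frac{5371127}{516261}$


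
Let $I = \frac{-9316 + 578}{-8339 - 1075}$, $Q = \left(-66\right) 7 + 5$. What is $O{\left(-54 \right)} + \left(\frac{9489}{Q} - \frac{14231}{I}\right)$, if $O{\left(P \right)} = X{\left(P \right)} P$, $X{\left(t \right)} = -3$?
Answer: $- \frac{30330292764}{1996633} \approx -15191.0$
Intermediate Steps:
$Q = -457$ ($Q = -462 + 5 = -457$)
$I = \frac{4369}{4707}$ ($I = - \frac{8738}{-9414} = \left(-8738\right) \left(- \frac{1}{9414}\right) = \frac{4369}{4707} \approx 0.92819$)
$O{\left(P \right)} = - 3 P$
$O{\left(-54 \right)} + \left(\frac{9489}{Q} - \frac{14231}{I}\right) = \left(-3\right) \left(-54\right) + \left(\frac{9489}{-457} - \frac{14231}{\frac{4369}{4707}}\right) = 162 + \left(9489 \left(- \frac{1}{457}\right) - \frac{66985317}{4369}\right) = 162 - \frac{30653747310}{1996633} = - \frac{30330292764}{1996633}$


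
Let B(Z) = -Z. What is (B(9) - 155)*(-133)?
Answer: 21812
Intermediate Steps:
(B(9) - 155)*(-133) = (-1*9 - 155)*(-133) = (-9 - 155)*(-133) = -164*(-133) = 21812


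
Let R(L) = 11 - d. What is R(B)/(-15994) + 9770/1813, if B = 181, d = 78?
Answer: 156382851/28997122 ≈ 5.3930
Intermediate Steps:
R(L) = -67 (R(L) = 11 - 1*78 = 11 - 78 = -67)
R(B)/(-15994) + 9770/1813 = -67/(-15994) + 9770/1813 = -67*(-1/15994) + 9770*(1/1813) = 67/15994 + 9770/1813 = 156382851/28997122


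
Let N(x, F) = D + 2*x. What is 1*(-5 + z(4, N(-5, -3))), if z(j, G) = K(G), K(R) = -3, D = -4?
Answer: -8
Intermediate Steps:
N(x, F) = -4 + 2*x
z(j, G) = -3
1*(-5 + z(4, N(-5, -3))) = 1*(-5 - 3) = 1*(-8) = -8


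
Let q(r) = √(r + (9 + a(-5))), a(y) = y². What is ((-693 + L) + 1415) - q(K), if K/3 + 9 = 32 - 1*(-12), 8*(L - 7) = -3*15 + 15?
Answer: 2901/4 - √139 ≈ 713.46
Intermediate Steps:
L = 13/4 (L = 7 + (-3*15 + 15)/8 = 7 + (-45 + 15)/8 = 7 + (⅛)*(-30) = 7 - 15/4 = 13/4 ≈ 3.2500)
K = 105 (K = -27 + 3*(32 - 1*(-12)) = -27 + 3*(32 + 12) = -27 + 3*44 = -27 + 132 = 105)
q(r) = √(34 + r) (q(r) = √(r + (9 + (-5)²)) = √(r + (9 + 25)) = √(r + 34) = √(34 + r))
((-693 + L) + 1415) - q(K) = ((-693 + 13/4) + 1415) - √(34 + 105) = (-2759/4 + 1415) - √139 = 2901/4 - √139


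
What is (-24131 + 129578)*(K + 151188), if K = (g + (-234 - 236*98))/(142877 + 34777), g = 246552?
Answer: 472040106007579/29609 ≈ 1.5942e+10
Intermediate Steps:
K = 111595/88827 (K = (246552 + (-234 - 236*98))/(142877 + 34777) = (246552 + (-234 - 23128))/177654 = (246552 - 23362)*(1/177654) = 223190*(1/177654) = 111595/88827 ≈ 1.2563)
(-24131 + 129578)*(K + 151188) = (-24131 + 129578)*(111595/88827 + 151188) = 105447*(13429688071/88827) = 472040106007579/29609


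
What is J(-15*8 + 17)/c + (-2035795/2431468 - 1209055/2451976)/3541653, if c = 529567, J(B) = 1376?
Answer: 7262504844648396510571/2795449842192416899461192 ≈ 0.0025980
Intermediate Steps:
J(-15*8 + 17)/c + (-2035795/2431468 - 1209055/2451976)/3541653 = 1376/529567 + (-2035795/2431468 - 1209055/2451976)/3541653 = 1376*(1/529567) + (-2035795*1/2431468 - 1209055*1/2451976)*(1/3541653) = 1376/529567 + (-2035795/2431468 - 1209055/2451976)*(1/3541653) = 1376/529567 - 1982874755915/1490475295192*1/3541653 = 1376/529567 - 1982874755915/5278746300642632376 = 7262504844648396510571/2795449842192416899461192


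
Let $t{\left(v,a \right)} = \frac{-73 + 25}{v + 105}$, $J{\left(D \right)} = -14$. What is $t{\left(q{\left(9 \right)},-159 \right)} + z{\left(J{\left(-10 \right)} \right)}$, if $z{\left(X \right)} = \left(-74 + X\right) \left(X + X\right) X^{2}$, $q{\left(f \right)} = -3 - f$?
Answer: $\frac{14971248}{31} \approx 4.8294 \cdot 10^{5}$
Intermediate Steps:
$t{\left(v,a \right)} = - \frac{48}{105 + v}$
$z{\left(X \right)} = 2 X^{3} \left(-74 + X\right)$ ($z{\left(X \right)} = \left(-74 + X\right) 2 X X^{2} = 2 X \left(-74 + X\right) X^{2} = 2 X^{3} \left(-74 + X\right)$)
$t{\left(q{\left(9 \right)},-159 \right)} + z{\left(J{\left(-10 \right)} \right)} = - \frac{48}{105 - 12} + 2 \left(-14\right)^{3} \left(-74 - 14\right) = - \frac{48}{105 - 12} + 2 \left(-2744\right) \left(-88\right) = - \frac{48}{105 - 12} + 482944 = - \frac{48}{93} + 482944 = \left(-48\right) \frac{1}{93} + 482944 = - \frac{16}{31} + 482944 = \frac{14971248}{31}$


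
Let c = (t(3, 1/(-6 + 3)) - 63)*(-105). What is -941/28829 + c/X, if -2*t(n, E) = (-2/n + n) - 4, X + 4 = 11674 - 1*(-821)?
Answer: 352854533/720206078 ≈ 0.48994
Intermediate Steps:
X = 12491 (X = -4 + (11674 - 1*(-821)) = -4 + (11674 + 821) = -4 + 12495 = 12491)
t(n, E) = 2 + 1/n - n/2 (t(n, E) = -((-2/n + n) - 4)/2 = -((n - 2/n) - 4)/2 = -(-4 + n - 2/n)/2 = 2 + 1/n - n/2)
c = 13055/2 (c = ((2 + 1/3 - 1/2*3) - 63)*(-105) = ((2 + 1/3 - 3/2) - 63)*(-105) = (5/6 - 63)*(-105) = -373/6*(-105) = 13055/2 ≈ 6527.5)
-941/28829 + c/X = -941/28829 + (13055/2)/12491 = -941*1/28829 + (13055/2)*(1/12491) = -941/28829 + 13055/24982 = 352854533/720206078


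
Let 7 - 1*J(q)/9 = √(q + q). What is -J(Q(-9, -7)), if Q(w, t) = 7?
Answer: -63 + 9*√14 ≈ -29.325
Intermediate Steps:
J(q) = 63 - 9*√2*√q (J(q) = 63 - 9*√(q + q) = 63 - 9*√2*√q)
-J(Q(-9, -7)) = -(63 - 9*√2*√7) = -(63 - 9*√14) = -63 + 9*√14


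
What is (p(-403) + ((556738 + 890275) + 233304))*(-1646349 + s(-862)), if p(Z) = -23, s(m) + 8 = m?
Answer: -2767812202386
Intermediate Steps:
s(m) = -8 + m
(p(-403) + ((556738 + 890275) + 233304))*(-1646349 + s(-862)) = (-23 + ((556738 + 890275) + 233304))*(-1646349 + (-8 - 862)) = (-23 + (1447013 + 233304))*(-1646349 - 870) = (-23 + 1680317)*(-1647219) = 1680294*(-1647219) = -2767812202386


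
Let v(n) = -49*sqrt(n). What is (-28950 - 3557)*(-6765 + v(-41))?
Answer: 219909855 + 1592843*I*sqrt(41) ≈ 2.1991e+8 + 1.0199e+7*I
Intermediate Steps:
(-28950 - 3557)*(-6765 + v(-41)) = (-28950 - 3557)*(-6765 - 49*I*sqrt(41)) = -32507*(-6765 - 49*I*sqrt(41)) = 219909855 + 1592843*I*sqrt(41)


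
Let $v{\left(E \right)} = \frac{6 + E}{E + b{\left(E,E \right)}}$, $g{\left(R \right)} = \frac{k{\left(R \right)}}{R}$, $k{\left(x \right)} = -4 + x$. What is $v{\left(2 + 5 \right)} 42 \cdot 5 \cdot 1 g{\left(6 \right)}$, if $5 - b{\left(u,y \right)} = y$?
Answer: $182$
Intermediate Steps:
$b{\left(u,y \right)} = 5 - y$
$g{\left(R \right)} = \frac{-4 + R}{R}$
$v{\left(E \right)} = \frac{6}{5} + \frac{E}{5}$ ($v{\left(E \right)} = \frac{6 + E}{E - \left(-5 + E\right)} = \frac{6 + E}{5} = \left(6 + E\right) \frac{1}{5} = \frac{6}{5} + \frac{E}{5}$)
$v{\left(2 + 5 \right)} 42 \cdot 5 \cdot 1 g{\left(6 \right)} = \left(\frac{6}{5} + \frac{2 + 5}{5}\right) 42 \cdot 5 \cdot 1 \frac{-4 + 6}{6} = \left(\frac{6}{5} + \frac{1}{5} \cdot 7\right) 42 \cdot 5 \cdot \frac{1}{6} \cdot 2 = \left(\frac{6}{5} + \frac{7}{5}\right) 42 \cdot 5 \cdot \frac{1}{3} = \frac{13}{5} \cdot 42 \cdot \frac{5}{3} = \frac{546}{5} \cdot \frac{5}{3} = 182$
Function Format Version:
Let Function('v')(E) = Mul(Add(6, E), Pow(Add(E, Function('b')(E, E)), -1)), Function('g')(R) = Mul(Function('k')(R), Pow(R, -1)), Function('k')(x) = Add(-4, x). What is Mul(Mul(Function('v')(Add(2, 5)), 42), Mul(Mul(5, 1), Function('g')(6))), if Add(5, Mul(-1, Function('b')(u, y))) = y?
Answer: 182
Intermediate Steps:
Function('b')(u, y) = Add(5, Mul(-1, y))
Function('g')(R) = Mul(Pow(R, -1), Add(-4, R)) (Function('g')(R) = Mul(Add(-4, R), Pow(R, -1)) = Mul(Pow(R, -1), Add(-4, R)))
Function('v')(E) = Add(Rational(6, 5), Mul(Rational(1, 5), E)) (Function('v')(E) = Mul(Add(6, E), Pow(Add(E, Add(5, Mul(-1, E))), -1)) = Mul(Add(6, E), Pow(5, -1)) = Mul(Add(6, E), Rational(1, 5)) = Add(Rational(6, 5), Mul(Rational(1, 5), E)))
Mul(Mul(Function('v')(Add(2, 5)), 42), Mul(Mul(5, 1), Function('g')(6))) = Mul(Mul(Add(Rational(6, 5), Mul(Rational(1, 5), Add(2, 5))), 42), Mul(Mul(5, 1), Mul(Pow(6, -1), Add(-4, 6)))) = Mul(Mul(Add(Rational(6, 5), Mul(Rational(1, 5), 7)), 42), Mul(5, Mul(Rational(1, 6), 2))) = Mul(Mul(Add(Rational(6, 5), Rational(7, 5)), 42), Mul(5, Rational(1, 3))) = Mul(Mul(Rational(13, 5), 42), Rational(5, 3)) = Mul(Rational(546, 5), Rational(5, 3)) = 182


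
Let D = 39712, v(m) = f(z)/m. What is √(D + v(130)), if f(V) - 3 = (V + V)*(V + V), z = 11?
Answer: √671196110/130 ≈ 199.29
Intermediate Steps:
f(V) = 3 + 4*V² (f(V) = 3 + (V + V)*(V + V) = 3 + (2*V)*(2*V) = 3 + 4*V²)
v(m) = 487/m (v(m) = (3 + 4*11²)/m = (3 + 4*121)/m = (3 + 484)/m = 487/m)
√(D + v(130)) = √(39712 + 487/130) = √(5163047/130) = √671196110/130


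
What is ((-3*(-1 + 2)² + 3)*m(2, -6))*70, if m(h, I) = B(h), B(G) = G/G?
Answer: 0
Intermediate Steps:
B(G) = 1
m(h, I) = 1
((-3*(-1 + 2)² + 3)*m(2, -6))*70 = ((-3*(-1 + 2)² + 3)*1)*70 = ((-3*1² + 3)*1)*70 = ((-3*1 + 3)*1)*70 = ((-3 + 3)*1)*70 = (0*1)*70 = 0*70 = 0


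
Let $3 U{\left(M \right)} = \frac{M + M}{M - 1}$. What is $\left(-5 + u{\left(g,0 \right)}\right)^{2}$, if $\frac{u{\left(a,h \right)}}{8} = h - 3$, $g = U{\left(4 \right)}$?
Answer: $841$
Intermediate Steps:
$U{\left(M \right)} = \frac{2 M}{3 \left(-1 + M\right)}$ ($U{\left(M \right)} = \frac{\left(M + M\right) \frac{1}{M - 1}}{3} = \frac{2 M \frac{1}{-1 + M}}{3} = \frac{2 M}{3 \left(-1 + M\right)}$)
$g = \frac{8}{9}$ ($g = \frac{2}{3} \cdot 4 \frac{1}{-1 + 4} = \frac{2}{3} \cdot 4 \cdot \frac{1}{3} = \frac{8}{9} \approx 0.88889$)
$u{\left(a,h \right)} = -24 + 8 h$ ($u{\left(a,h \right)} = 8 \left(h - 3\right) = 8 \left(-3 + h\right) = -24 + 8 h$)
$\left(-5 + u{\left(g,0 \right)}\right)^{2} = \left(-5 + \left(-24 + 8 \cdot 0\right)\right)^{2} = \left(-5 + \left(-24 + 0\right)\right)^{2} = \left(-5 - 24\right)^{2} = \left(-29\right)^{2} = 841$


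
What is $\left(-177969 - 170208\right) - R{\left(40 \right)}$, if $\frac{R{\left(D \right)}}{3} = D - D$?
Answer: $-348177$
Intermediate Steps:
$R{\left(D \right)} = 0$ ($R{\left(D \right)} = 3 \left(D - D\right) = 3 \cdot 0 = 0$)
$\left(-177969 - 170208\right) - R{\left(40 \right)} = \left(-177969 - 170208\right) - 0 = \left(-177969 - 170208\right) + 0 = -348177 + 0 = -348177$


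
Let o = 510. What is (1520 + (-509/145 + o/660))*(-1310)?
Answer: -634048777/319 ≈ -1.9876e+6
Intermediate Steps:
(1520 + (-509/145 + o/660))*(-1310) = (1520 + (-509/145 + 510/660))*(-1310) = (1520 + (-509*1/145 + 510*(1/660)))*(-1310) = (1520 + (-509/145 + 17/22))*(-1310) = (1520 - 8733/3190)*(-1310) = (4840067/3190)*(-1310) = -634048777/319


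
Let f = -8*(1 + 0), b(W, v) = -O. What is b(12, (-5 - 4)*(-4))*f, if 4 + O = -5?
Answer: -72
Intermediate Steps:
O = -9 (O = -4 - 5 = -9)
b(W, v) = 9 (b(W, v) = -1*(-9) = 9)
f = -8 (f = -8*1 = -8)
b(12, (-5 - 4)*(-4))*f = 9*(-8) = -72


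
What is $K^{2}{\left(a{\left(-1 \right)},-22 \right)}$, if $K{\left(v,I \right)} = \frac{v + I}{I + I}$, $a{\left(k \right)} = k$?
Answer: $\frac{529}{1936} \approx 0.27324$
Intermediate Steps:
$K{\left(v,I \right)} = \frac{I + v}{2 I}$
$K^{2}{\left(a{\left(-1 \right)},-22 \right)} = \left(\frac{-22 - 1}{2 \left(-22\right)}\right)^{2} = \left(\frac{1}{2} \left(- \frac{1}{22}\right) \left(-23\right)\right)^{2} = \left(\frac{23}{44}\right)^{2} = \frac{529}{1936}$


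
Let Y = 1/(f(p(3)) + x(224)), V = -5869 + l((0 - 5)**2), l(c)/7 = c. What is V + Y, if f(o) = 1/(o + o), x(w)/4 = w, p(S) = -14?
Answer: -142845350/25087 ≈ -5694.0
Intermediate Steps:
x(w) = 4*w
l(c) = 7*c
f(o) = 1/(2*o)
V = -5694 (V = -5869 + 7*(0 - 5)**2 = -5869 + 7*(-5)**2 = -5869 + 7*25 = -5869 + 175 = -5694)
Y = 28/25087 (Y = 1/((1/2)/(-14) + 4*224) = 1/((1/2)*(-1/14) + 896) = 1/(-1/28 + 896) = 1/(25087/28) = 28/25087 ≈ 0.0011161)
V + Y = -5694 + 28/25087 = -142845350/25087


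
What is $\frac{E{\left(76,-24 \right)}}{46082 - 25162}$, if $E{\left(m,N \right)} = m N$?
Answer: $- \frac{228}{2615} \approx -0.087189$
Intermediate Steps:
$E{\left(m,N \right)} = N m$
$\frac{E{\left(76,-24 \right)}}{46082 - 25162} = \frac{\left(-24\right) 76}{46082 - 25162} = - \frac{1824}{20920} = \left(-1824\right) \frac{1}{20920} = - \frac{228}{2615}$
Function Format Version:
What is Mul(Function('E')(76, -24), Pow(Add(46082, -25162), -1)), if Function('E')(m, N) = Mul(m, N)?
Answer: Rational(-228, 2615) ≈ -0.087189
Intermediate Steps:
Function('E')(m, N) = Mul(N, m)
Mul(Function('E')(76, -24), Pow(Add(46082, -25162), -1)) = Mul(Mul(-24, 76), Pow(Add(46082, -25162), -1)) = Mul(-1824, Pow(20920, -1)) = Mul(-1824, Rational(1, 20920)) = Rational(-228, 2615)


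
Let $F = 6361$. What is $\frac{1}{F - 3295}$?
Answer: $\frac{1}{3066} \approx 0.00032616$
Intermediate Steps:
$\frac{1}{F - 3295} = \frac{1}{6361 - 3295} = \frac{1}{3066}$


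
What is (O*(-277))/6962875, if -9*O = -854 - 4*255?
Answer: -519098/62665875 ≈ -0.0082836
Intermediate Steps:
O = 1874/9 (O = -(-854 - 4*255)/9 = -(-854 - 1*1020)/9 = -(-854 - 1020)/9 = -⅑*(-1874) = 1874/9 ≈ 208.22)
(O*(-277))/6962875 = ((1874/9)*(-277))/6962875 = -519098/9*1/6962875 = -519098/62665875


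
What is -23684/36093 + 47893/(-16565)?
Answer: -2120927509/597880545 ≈ -3.5474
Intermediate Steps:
-23684/36093 + 47893/(-16565) = -23684*1/36093 + 47893*(-1/16565) = -23684/36093 - 47893/16565 = -2120927509/597880545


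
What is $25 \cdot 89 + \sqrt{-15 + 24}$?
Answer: $2228$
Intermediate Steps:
$25 \cdot 89 + \sqrt{-15 + 24} = 2225 + \sqrt{9} = 2225 + 3 = 2228$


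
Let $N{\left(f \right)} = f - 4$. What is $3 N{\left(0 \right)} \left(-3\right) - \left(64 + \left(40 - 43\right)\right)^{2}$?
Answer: $-3685$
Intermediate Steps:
$N{\left(f \right)} = -4 + f$
$3 N{\left(0 \right)} \left(-3\right) - \left(64 + \left(40 - 43\right)\right)^{2} = 3 \left(-4 + 0\right) \left(-3\right) - \left(64 + \left(40 - 43\right)\right)^{2} = 3 \left(-4\right) \left(-3\right) - \left(64 + \left(40 - 43\right)\right)^{2} = \left(-12\right) \left(-3\right) - \left(64 - 3\right)^{2} = 36 - 61^{2} = 36 - 3721 = -3685$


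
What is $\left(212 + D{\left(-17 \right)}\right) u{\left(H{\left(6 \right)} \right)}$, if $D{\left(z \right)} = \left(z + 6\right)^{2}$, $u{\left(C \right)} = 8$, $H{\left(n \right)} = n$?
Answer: $2664$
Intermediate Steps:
$D{\left(z \right)} = \left(6 + z\right)^{2}$
$\left(212 + D{\left(-17 \right)}\right) u{\left(H{\left(6 \right)} \right)} = \left(212 + \left(6 - 17\right)^{2}\right) 8 = \left(212 + \left(-11\right)^{2}\right) 8 = \left(212 + 121\right) 8 = 333 \cdot 8 = 2664$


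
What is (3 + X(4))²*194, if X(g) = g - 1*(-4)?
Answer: 23474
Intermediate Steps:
X(g) = 4 + g (X(g) = g + 4 = 4 + g)
(3 + X(4))²*194 = (3 + (4 + 4))²*194 = (3 + 8)²*194 = 11²*194 = 121*194 = 23474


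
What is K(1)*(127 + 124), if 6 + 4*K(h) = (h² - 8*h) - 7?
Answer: -1255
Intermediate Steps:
K(h) = -13/4 - 2*h + h²/4 (K(h) = -3/2 + ((h² - 8*h) - 7)/4 = -3/2 + (-7 + h² - 8*h)/4 = -3/2 + (-7/4 - 2*h + h²/4) = -13/4 - 2*h + h²/4)
K(1)*(127 + 124) = (-13/4 - 2*1 + (¼)*1²)*(127 + 124) = (-13/4 - 2 + (¼)*1)*251 = (-13/4 - 2 + ¼)*251 = -5*251 = -1255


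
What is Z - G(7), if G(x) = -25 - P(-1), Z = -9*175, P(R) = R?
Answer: -1551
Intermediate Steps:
Z = -1575
G(x) = -24 (G(x) = -25 - 1*(-1) = -25 + 1 = -24)
Z - G(7) = -1575 - 1*(-24) = -1575 + 24 = -1551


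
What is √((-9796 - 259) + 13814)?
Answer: √3759 ≈ 61.311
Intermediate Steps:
√((-9796 - 259) + 13814) = √(-10055 + 13814) = √3759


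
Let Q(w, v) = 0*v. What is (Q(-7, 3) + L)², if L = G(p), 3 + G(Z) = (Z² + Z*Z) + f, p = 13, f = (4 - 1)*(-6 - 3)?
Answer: 94864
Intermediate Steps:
f = -27 (f = 3*(-9) = -27)
Q(w, v) = 0
G(Z) = -30 + 2*Z² (G(Z) = -3 + ((Z² + Z*Z) - 27) = -3 + ((Z² + Z²) - 27) = -3 + (2*Z² - 27) = -3 + (-27 + 2*Z²) = -30 + 2*Z²)
L = 308 (L = -30 + 2*13² = -30 + 2*169 = -30 + 338 = 308)
(Q(-7, 3) + L)² = (0 + 308)² = 308² = 94864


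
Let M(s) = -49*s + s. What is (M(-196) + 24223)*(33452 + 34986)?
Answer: 2301638378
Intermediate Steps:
M(s) = -48*s
(M(-196) + 24223)*(33452 + 34986) = (-48*(-196) + 24223)*(33452 + 34986) = (9408 + 24223)*68438 = 33631*68438 = 2301638378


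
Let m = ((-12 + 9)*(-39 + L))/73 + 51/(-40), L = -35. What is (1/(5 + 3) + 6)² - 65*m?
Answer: -361055/4672 ≈ -77.281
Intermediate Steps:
m = 5157/2920 (m = ((-12 + 9)*(-39 - 35))/73 + 51/(-40) = -3*(-74)*(1/73) + 51*(-1/40) = 222*(1/73) - 51/40 = 222/73 - 51/40 = 5157/2920 ≈ 1.7661)
(1/(5 + 3) + 6)² - 65*m = (1/(5 + 3) + 6)² - 65*5157/2920 = (1/8 + 6)² - 67041/584 = (⅛ + 6)² - 67041/584 = (49/8)² - 67041/584 = 2401/64 - 67041/584 = -361055/4672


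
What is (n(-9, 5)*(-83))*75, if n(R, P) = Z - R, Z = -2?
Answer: -43575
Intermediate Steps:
n(R, P) = -2 - R
(n(-9, 5)*(-83))*75 = ((-2 - 1*(-9))*(-83))*75 = ((-2 + 9)*(-83))*75 = (7*(-83))*75 = -581*75 = -43575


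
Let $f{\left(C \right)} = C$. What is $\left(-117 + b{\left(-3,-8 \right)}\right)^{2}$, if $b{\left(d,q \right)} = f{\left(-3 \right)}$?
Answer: $14400$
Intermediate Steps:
$b{\left(d,q \right)} = -3$
$\left(-117 + b{\left(-3,-8 \right)}\right)^{2} = \left(-117 - 3\right)^{2} = \left(-120\right)^{2} = 14400$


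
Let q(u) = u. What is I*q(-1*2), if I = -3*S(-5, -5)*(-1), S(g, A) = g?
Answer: 30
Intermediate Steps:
I = -15 (I = -3*(-5)*(-1) = 15*(-1) = -15)
I*q(-1*2) = -(-15)*2 = -15*(-2) = 30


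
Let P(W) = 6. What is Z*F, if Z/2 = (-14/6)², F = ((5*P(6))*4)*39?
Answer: 50960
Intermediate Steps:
F = 4680 (F = ((5*6)*4)*39 = (30*4)*39 = 120*39 = 4680)
Z = 98/9 (Z = 2*(-14/6)² = 2*(-14*⅙)² = 2*(-7/3)² = 2*(49/9) = 98/9 ≈ 10.889)
Z*F = (98/9)*4680 = 50960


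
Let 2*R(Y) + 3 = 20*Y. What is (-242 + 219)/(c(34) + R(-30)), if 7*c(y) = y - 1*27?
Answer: 46/601 ≈ 0.076539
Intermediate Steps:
c(y) = -27/7 + y/7 (c(y) = (y - 1*27)/7 = (y - 27)/7 = (-27 + y)/7 = -27/7 + y/7)
R(Y) = -3/2 + 10*Y (R(Y) = -3/2 + (20*Y)/2 = -3/2 + 10*Y)
(-242 + 219)/(c(34) + R(-30)) = (-242 + 219)/((-27/7 + (⅐)*34) + (-3/2 + 10*(-30))) = -23/((-27/7 + 34/7) + (-3/2 - 300)) = -23/(1 - 603/2) = -23/(-601/2) = -23*(-2/601) = 46/601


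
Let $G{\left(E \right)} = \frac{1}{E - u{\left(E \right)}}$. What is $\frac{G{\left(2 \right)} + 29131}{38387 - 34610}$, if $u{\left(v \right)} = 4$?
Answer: $\frac{58261}{7554} \approx 7.7126$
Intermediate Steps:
$G{\left(E \right)} = \frac{1}{-4 + E}$ ($G{\left(E \right)} = \frac{1}{E - 4} = \frac{1}{-4 + E}$)
$\frac{G{\left(2 \right)} + 29131}{38387 - 34610} = \frac{\frac{1}{-4 + 2} + 29131}{38387 - 34610} = \frac{\frac{1}{-2} + 29131}{38387 - 34610} = \frac{- \frac{1}{2} + 29131}{38387 - 34610} = \frac{58261}{2 \cdot 3777} = \frac{58261}{2} \cdot \frac{1}{3777} = \frac{58261}{7554}$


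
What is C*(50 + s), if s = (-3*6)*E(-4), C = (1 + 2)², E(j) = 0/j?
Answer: 450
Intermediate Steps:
E(j) = 0
C = 9 (C = 3² = 9)
s = 0 (s = -3*6*0 = -18*0 = 0)
C*(50 + s) = 9*(50 + 0) = 9*50 = 450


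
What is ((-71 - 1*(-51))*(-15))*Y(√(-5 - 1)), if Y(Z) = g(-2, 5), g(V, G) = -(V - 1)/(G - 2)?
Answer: 300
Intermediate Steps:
g(V, G) = -(-1 + V)/(-2 + G)
Y(Z) = 1 (Y(Z) = (1 - 1*(-2))/(-2 + 5) = (1 + 2)/3 = (⅓)*3 = 1)
((-71 - 1*(-51))*(-15))*Y(√(-5 - 1)) = ((-71 - 1*(-51))*(-15))*1 = ((-71 + 51)*(-15))*1 = -20*(-15)*1 = 300*1 = 300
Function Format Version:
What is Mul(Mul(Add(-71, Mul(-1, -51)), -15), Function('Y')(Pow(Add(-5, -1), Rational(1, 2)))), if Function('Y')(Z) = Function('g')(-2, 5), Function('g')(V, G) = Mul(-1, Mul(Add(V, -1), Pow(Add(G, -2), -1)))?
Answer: 300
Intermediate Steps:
Function('g')(V, G) = Mul(-1, Pow(Add(-2, G), -1), Add(-1, V)) (Function('g')(V, G) = Mul(-1, Mul(Add(-1, V), Pow(Add(-2, G), -1))) = Mul(-1, Mul(Pow(Add(-2, G), -1), Add(-1, V))) = Mul(-1, Pow(Add(-2, G), -1), Add(-1, V)))
Function('Y')(Z) = 1 (Function('Y')(Z) = Mul(Pow(Add(-2, 5), -1), Add(1, Mul(-1, -2))) = Mul(Pow(3, -1), Add(1, 2)) = Mul(Rational(1, 3), 3) = 1)
Mul(Mul(Add(-71, Mul(-1, -51)), -15), Function('Y')(Pow(Add(-5, -1), Rational(1, 2)))) = Mul(Mul(Add(-71, Mul(-1, -51)), -15), 1) = Mul(Mul(Add(-71, 51), -15), 1) = Mul(Mul(-20, -15), 1) = Mul(300, 1) = 300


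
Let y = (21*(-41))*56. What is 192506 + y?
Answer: 144290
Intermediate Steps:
y = -48216 (y = -861*56 = -48216)
192506 + y = 192506 - 48216 = 144290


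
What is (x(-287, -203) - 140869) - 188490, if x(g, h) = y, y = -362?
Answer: -329721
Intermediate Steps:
x(g, h) = -362
(x(-287, -203) - 140869) - 188490 = (-362 - 140869) - 188490 = -141231 - 188490 = -329721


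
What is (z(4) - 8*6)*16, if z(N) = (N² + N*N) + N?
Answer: -192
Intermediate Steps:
z(N) = N + 2*N² (z(N) = (N² + N²) + N = 2*N² + N = N + 2*N²)
(z(4) - 8*6)*16 = (4*(1 + 2*4) - 8*6)*16 = (4*(1 + 8) - 48)*16 = (4*9 - 48)*16 = (36 - 48)*16 = -12*16 = -192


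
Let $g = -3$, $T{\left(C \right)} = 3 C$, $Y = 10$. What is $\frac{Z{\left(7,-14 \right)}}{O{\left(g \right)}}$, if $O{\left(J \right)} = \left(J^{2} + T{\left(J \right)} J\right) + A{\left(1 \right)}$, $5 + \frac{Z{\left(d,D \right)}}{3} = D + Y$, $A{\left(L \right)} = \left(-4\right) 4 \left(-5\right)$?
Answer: $- \frac{27}{116} \approx -0.23276$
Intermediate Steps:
$A{\left(L \right)} = 80$ ($A{\left(L \right)} = \left(-16\right) \left(-5\right) = 80$)
$Z{\left(d,D \right)} = 15 + 3 D$ ($Z{\left(d,D \right)} = -15 + 3 \left(D + 10\right) = -15 + 3 \left(10 + D\right) = -15 + \left(30 + 3 D\right) = 15 + 3 D$)
$O{\left(J \right)} = 80 + 4 J^{2}$ ($O{\left(J \right)} = \left(J^{2} + 3 J J\right) + 80 = \left(J^{2} + 3 J^{2}\right) + 80 = 4 J^{2} + 80 = 80 + 4 J^{2}$)
$\frac{Z{\left(7,-14 \right)}}{O{\left(g \right)}} = \frac{15 + 3 \left(-14\right)}{80 + 4 \left(-3\right)^{2}} = \frac{15 - 42}{80 + 4 \cdot 9} = - \frac{27}{80 + 36} = - \frac{27}{116}$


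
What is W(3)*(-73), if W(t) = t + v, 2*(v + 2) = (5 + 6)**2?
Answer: -8979/2 ≈ -4489.5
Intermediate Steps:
v = 117/2 (v = -2 + (5 + 6)**2/2 = -2 + (1/2)*11**2 = -2 + (1/2)*121 = -2 + 121/2 = 117/2 ≈ 58.500)
W(t) = 117/2 + t (W(t) = t + 117/2 = 117/2 + t)
W(3)*(-73) = (117/2 + 3)*(-73) = (123/2)*(-73) = -8979/2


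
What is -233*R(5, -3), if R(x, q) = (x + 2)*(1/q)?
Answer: 1631/3 ≈ 543.67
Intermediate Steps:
R(x, q) = (2 + x)/q
-233*R(5, -3) = -233*(2 + 5)/(-3) = -(-233)*7/3 = -233*(-7/3) = 1631/3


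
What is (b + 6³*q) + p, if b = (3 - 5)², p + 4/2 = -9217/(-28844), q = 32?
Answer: 199436633/28844 ≈ 6914.3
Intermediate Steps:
p = -48471/28844 (p = -2 - 9217/(-28844) = -2 - 9217*(-1/28844) = -2 + 9217/28844 = -48471/28844 ≈ -1.6805)
b = 4 (b = (-2)² = 4)
(b + 6³*q) + p = (4 + 6³*32) - 48471/28844 = (4 + 216*32) - 48471/28844 = (4 + 6912) - 48471/28844 = 6916 - 48471/28844 = 199436633/28844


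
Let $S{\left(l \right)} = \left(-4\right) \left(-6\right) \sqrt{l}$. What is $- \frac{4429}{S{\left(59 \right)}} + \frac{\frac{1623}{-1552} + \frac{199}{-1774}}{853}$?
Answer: $- \frac{1594025}{1174260272} - \frac{4429 \sqrt{59}}{1416} \approx -24.027$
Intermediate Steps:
$S{\left(l \right)} = 24 \sqrt{l}$
$- \frac{4429}{S{\left(59 \right)}} + \frac{\frac{1623}{-1552} + \frac{199}{-1774}}{853} = - \frac{4429}{24 \sqrt{59}} + \frac{\frac{1623}{-1552} + \frac{199}{-1774}}{853} = - 4429 \frac{\sqrt{59}}{1416} + \left(1623 \left(- \frac{1}{1552}\right) + 199 \left(- \frac{1}{1774}\right)\right) \frac{1}{853} = - \frac{4429 \sqrt{59}}{1416} + \left(- \frac{1623}{1552} - \frac{199}{1774}\right) \frac{1}{853} = - \frac{4429 \sqrt{59}}{1416} - \frac{1594025}{1174260272} = - \frac{1594025}{1174260272} - \frac{4429 \sqrt{59}}{1416}$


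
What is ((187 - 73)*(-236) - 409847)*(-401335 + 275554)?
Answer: 54934977531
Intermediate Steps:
((187 - 73)*(-236) - 409847)*(-401335 + 275554) = (114*(-236) - 409847)*(-125781) = (-26904 - 409847)*(-125781) = -436751*(-125781) = 54934977531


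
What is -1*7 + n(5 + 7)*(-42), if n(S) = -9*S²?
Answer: 54425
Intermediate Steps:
-1*7 + n(5 + 7)*(-42) = -1*7 - 9*(5 + 7)²*(-42) = -7 - 9*12²*(-42) = -7 - 9*144*(-42) = -7 - 1296*(-42) = -7 + 54432 = 54425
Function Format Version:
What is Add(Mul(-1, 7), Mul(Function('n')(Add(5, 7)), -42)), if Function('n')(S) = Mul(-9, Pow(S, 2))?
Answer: 54425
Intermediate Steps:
Add(Mul(-1, 7), Mul(Function('n')(Add(5, 7)), -42)) = Add(Mul(-1, 7), Mul(Mul(-9, Pow(Add(5, 7), 2)), -42)) = Add(-7, Mul(Mul(-9, Pow(12, 2)), -42)) = Add(-7, Mul(Mul(-9, 144), -42)) = Add(-7, Mul(-1296, -42)) = Add(-7, 54432) = 54425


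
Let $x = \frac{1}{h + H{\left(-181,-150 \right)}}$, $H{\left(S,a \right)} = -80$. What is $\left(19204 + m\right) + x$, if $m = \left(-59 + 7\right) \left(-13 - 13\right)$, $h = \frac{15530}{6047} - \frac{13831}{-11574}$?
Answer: $\frac{109679715099450}{5335657963} \approx 20556.0$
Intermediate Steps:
$h = \frac{263380277}{69987978}$ ($h = 15530 \cdot \frac{1}{6047} - - \frac{13831}{11574} = \frac{15530}{6047} + \frac{13831}{11574} = \frac{263380277}{69987978} \approx 3.7632$)
$x = - \frac{69987978}{5335657963}$ ($x = \frac{1}{\frac{263380277}{69987978} - 80} = \frac{1}{- \frac{5335657963}{69987978}} = - \frac{69987978}{5335657963} \approx -0.013117$)
$m = 1352$ ($m = - 52 \left(-13 - 13\right) = \left(-52\right) \left(-26\right) = 1352$)
$\left(19204 + m\right) + x = \left(19204 + 1352\right) - \frac{69987978}{5335657963} = 20556 - \frac{69987978}{5335657963} = \frac{109679715099450}{5335657963}$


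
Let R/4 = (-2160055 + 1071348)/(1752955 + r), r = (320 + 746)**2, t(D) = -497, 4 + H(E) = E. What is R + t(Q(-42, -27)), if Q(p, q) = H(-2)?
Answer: -1440342395/2889311 ≈ -498.51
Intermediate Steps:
H(E) = -4 + E
Q(p, q) = -6 (Q(p, q) = -4 - 2 = -6)
r = 1136356 (r = 1066**2 = 1136356)
R = -4354828/2889311 (R = 4*((-2160055 + 1071348)/(1752955 + 1136356)) = 4*(-1088707/2889311) = -4354828/2889311 ≈ -1.5072)
R + t(Q(-42, -27)) = -4354828/2889311 - 497 = -1440342395/2889311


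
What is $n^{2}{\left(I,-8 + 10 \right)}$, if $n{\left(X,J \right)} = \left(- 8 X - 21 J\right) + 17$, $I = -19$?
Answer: $16129$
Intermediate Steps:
$n{\left(X,J \right)} = 17 - 21 J - 8 X$ ($n{\left(X,J \right)} = \left(- 21 J - 8 X\right) + 17 = 17 - 21 J - 8 X$)
$n^{2}{\left(I,-8 + 10 \right)} = \left(17 - 21 \left(-8 + 10\right) - -152\right)^{2} = \left(17 - 42 + 152\right)^{2} = 127^{2} = 16129$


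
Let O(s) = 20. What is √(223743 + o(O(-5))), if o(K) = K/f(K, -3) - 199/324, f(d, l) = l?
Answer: √72490373/18 ≈ 473.01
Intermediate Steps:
o(K) = -199/324 - K/3 (o(K) = K/(-3) - 199/324 = K*(-⅓) - 199*1/324 = -K/3 - 199/324 = -199/324 - K/3)
√(223743 + o(O(-5))) = √(223743 + (-199/324 - ⅓*20)) = √(223743 + (-199/324 - 20/3)) = √(223743 - 2359/324) = √(72490373/324) = √72490373/18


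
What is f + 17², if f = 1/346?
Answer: 99995/346 ≈ 289.00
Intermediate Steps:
f = 1/346 ≈ 0.0028902
f + 17² = 1/346 + 17² = 1/346 + 289 = 99995/346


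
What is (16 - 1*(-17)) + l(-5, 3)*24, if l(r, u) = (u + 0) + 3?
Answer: 177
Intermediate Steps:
l(r, u) = 3 + u (l(r, u) = u + 3 = 3 + u)
(16 - 1*(-17)) + l(-5, 3)*24 = (16 - 1*(-17)) + (3 + 3)*24 = (16 + 17) + 6*24 = 33 + 144 = 177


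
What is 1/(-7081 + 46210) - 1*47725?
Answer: -1867431524/39129 ≈ -47725.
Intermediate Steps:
1/(-7081 + 46210) - 1*47725 = 1/39129 - 47725 = -1867431524/39129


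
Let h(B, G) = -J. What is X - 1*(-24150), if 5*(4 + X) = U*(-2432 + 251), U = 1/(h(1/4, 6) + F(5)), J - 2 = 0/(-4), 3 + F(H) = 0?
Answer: 605831/25 ≈ 24233.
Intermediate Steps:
F(H) = -3 (F(H) = -3 + 0 = -3)
J = 2 (J = 2 + 0/(-4) = 2 + 0*(-1/4) = 2 + 0 = 2)
h(B, G) = -2 (h(B, G) = -1*2 = -2)
U = -1/5 (U = 1/(-2 - 3) = 1/(-5) = -1/5 ≈ -0.20000)
X = 2081/25 (X = -4 + (-(-2432 + 251)/5)/5 = -4 + (-1/5*(-2181))/5 = -4 + (1/5)*(2181/5) = -4 + 2181/25 = 2081/25 ≈ 83.240)
X - 1*(-24150) = 2081/25 - 1*(-24150) = 2081/25 + 24150 = 605831/25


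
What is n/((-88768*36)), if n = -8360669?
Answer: 8360669/3195648 ≈ 2.6163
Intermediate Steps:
n/((-88768*36)) = -8360669/((-88768*36)) = -8360669/(-3195648) = -8360669*(-1/3195648) = 8360669/3195648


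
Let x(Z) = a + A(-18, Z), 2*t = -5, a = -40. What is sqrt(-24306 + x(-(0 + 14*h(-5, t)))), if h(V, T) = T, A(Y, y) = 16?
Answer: I*sqrt(24330) ≈ 155.98*I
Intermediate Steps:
t = -5/2 (t = (1/2)*(-5) = -5/2 ≈ -2.5000)
x(Z) = -24 (x(Z) = -40 + 16 = -24)
sqrt(-24306 + x(-(0 + 14*h(-5, t)))) = sqrt(-24306 - 24) = sqrt(-24330) = I*sqrt(24330)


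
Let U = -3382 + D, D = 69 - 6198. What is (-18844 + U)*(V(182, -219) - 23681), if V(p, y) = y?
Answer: 677684500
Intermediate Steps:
D = -6129
U = -9511 (U = -3382 - 6129 = -9511)
(-18844 + U)*(V(182, -219) - 23681) = (-18844 - 9511)*(-219 - 23681) = -28355*(-23900) = 677684500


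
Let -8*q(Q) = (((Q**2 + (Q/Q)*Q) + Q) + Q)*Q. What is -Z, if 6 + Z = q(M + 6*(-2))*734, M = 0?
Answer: -118902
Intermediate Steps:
q(Q) = -Q*(Q**2 + 3*Q)/8 (q(Q) = -(((Q**2 + (Q/Q)*Q) + Q) + Q)*Q/8 = -(((Q**2 + 1*Q) + Q) + Q)*Q/8 = -(((Q**2 + Q) + Q) + Q)*Q/8 = -(((Q + Q**2) + Q) + Q)*Q/8 = -((Q**2 + 2*Q) + Q)*Q/8 = -(Q**2 + 3*Q)*Q/8 = -Q*(Q**2 + 3*Q)/8)
Z = 118902 (Z = -6 + ((0 + 6*(-2))**2*(-3 - (0 + 6*(-2)))/8)*734 = -6 + ((0 - 12)**2*(-3 - (0 - 12))/8)*734 = -6 + ((1/8)*(-12)**2*(-3 - 1*(-12)))*734 = -6 + ((1/8)*144*(-3 + 12))*734 = -6 + ((1/8)*144*9)*734 = -6 + 162*734 = -6 + 118908 = 118902)
-Z = -1*118902 = -118902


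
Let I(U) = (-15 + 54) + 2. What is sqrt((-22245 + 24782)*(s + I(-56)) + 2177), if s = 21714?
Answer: 2*sqrt(13798653) ≈ 7429.3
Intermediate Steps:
I(U) = 41 (I(U) = 39 + 2 = 41)
sqrt((-22245 + 24782)*(s + I(-56)) + 2177) = sqrt((-22245 + 24782)*(21714 + 41) + 2177) = sqrt(2537*21755 + 2177) = sqrt(55192435 + 2177) = sqrt(55194612) = 2*sqrt(13798653)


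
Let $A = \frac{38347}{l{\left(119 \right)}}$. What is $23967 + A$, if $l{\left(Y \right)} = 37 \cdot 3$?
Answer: $\frac{2698684}{111} \approx 24312.0$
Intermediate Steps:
$l{\left(Y \right)} = 111$
$A = \frac{38347}{111} \approx 345.47$
$23967 + A = 23967 + \frac{38347}{111} = \frac{2698684}{111}$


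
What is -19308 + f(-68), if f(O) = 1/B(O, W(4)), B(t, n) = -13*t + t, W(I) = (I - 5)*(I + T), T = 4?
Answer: -15755327/816 ≈ -19308.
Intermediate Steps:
W(I) = (-5 + I)*(4 + I) (W(I) = (I - 5)*(I + 4) = (-5 + I)*(4 + I))
B(t, n) = -12*t
f(O) = -1/(12*O) (f(O) = 1/(-12*O) = -1/(12*O))
-19308 + f(-68) = -19308 - 1/12/(-68) = -19308 - 1/12*(-1/68) = -19308 + 1/816 = -15755327/816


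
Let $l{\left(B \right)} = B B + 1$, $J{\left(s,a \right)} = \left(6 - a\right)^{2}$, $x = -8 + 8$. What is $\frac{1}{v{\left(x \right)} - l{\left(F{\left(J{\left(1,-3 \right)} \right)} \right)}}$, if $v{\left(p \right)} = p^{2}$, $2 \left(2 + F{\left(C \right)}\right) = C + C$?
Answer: $- \frac{1}{6242} \approx -0.00016021$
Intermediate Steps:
$x = 0$
$F{\left(C \right)} = -2 + C$ ($F{\left(C \right)} = -2 + \frac{C + C}{2} = -2 + \frac{2 C}{2} = -2 + C$)
$l{\left(B \right)} = 1 + B^{2}$ ($l{\left(B \right)} = B^{2} + 1 = 1 + B^{2}$)
$\frac{1}{v{\left(x \right)} - l{\left(F{\left(J{\left(1,-3 \right)} \right)} \right)}} = \frac{1}{0^{2} - \left(1 + \left(-2 + \left(-6 - 3\right)^{2}\right)^{2}\right)} = \frac{1}{0 - \left(1 + \left(-2 + \left(-9\right)^{2}\right)^{2}\right)} = \frac{1}{0 - \left(1 + \left(-2 + 81\right)^{2}\right)} = \frac{1}{0 - \left(1 + 79^{2}\right)} = \frac{1}{0 - \left(1 + 6241\right)} = \frac{1}{0 - 6242} = \frac{1}{-6242} = - \frac{1}{6242}$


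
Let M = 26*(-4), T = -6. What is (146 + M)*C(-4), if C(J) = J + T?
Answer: -420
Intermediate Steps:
C(J) = -6 + J (C(J) = J - 6 = -6 + J)
M = -104
(146 + M)*C(-4) = (146 - 104)*(-6 - 4) = 42*(-10) = -420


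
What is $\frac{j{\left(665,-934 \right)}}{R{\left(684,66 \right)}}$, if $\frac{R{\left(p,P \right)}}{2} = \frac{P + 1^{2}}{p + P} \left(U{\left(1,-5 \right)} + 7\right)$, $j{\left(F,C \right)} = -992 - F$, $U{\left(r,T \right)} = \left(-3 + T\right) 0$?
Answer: $- \frac{621375}{469} \approx -1324.9$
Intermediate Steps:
$U{\left(r,T \right)} = 0$
$R{\left(p,P \right)} = \frac{14 \left(1 + P\right)}{P + p}$ ($R{\left(p,P \right)} = 2 \frac{P + 1^{2}}{p + P} \left(0 + 7\right) = 2 \frac{P + 1}{P + p} 7 = 2 \frac{1 + P}{P + p} 7 = 2 \frac{7 \left(1 + P\right)}{P + p} = \frac{14 \left(1 + P\right)}{P + p}$)
$\frac{j{\left(665,-934 \right)}}{R{\left(684,66 \right)}} = \frac{-992 - 665}{14 \frac{1}{66 + 684} \left(1 + 66\right)} = \frac{-992 - 665}{14 \cdot \frac{1}{750} \cdot 67} = - \frac{1657}{14 \cdot \frac{1}{750} \cdot 67} = - \frac{1657}{\frac{469}{375}} = \left(-1657\right) \frac{375}{469} = - \frac{621375}{469}$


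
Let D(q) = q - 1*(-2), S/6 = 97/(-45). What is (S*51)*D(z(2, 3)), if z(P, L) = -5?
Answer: 9894/5 ≈ 1978.8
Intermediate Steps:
S = -194/15 (S = 6*(97/(-45)) = 6*(97*(-1/45)) = 6*(-97/45) = -194/15 ≈ -12.933)
D(q) = 2 + q (D(q) = q + 2 = 2 + q)
(S*51)*D(z(2, 3)) = (-194/15*51)*(2 - 5) = -3298/5*(-3) = 9894/5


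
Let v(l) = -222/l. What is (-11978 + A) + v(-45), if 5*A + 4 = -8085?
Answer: -203863/15 ≈ -13591.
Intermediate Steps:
A = -8089/5 (A = -4/5 + (1/5)*(-8085) = -4/5 - 1617 = -8089/5 ≈ -1617.8)
(-11978 + A) + v(-45) = (-11978 - 8089/5) - 222/(-45) = -67979/5 - 222*(-1/45) = -67979/5 + 74/15 = -203863/15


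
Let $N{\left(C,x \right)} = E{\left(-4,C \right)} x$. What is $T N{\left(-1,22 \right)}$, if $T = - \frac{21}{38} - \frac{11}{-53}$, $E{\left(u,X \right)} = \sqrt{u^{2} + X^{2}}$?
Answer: $- \frac{7645 \sqrt{17}}{1007} \approx -31.302$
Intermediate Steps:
$E{\left(u,X \right)} = \sqrt{X^{2} + u^{2}}$
$T = - \frac{695}{2014}$ ($T = \left(-21\right) \frac{1}{38} - - \frac{11}{53} = - \frac{21}{38} + \frac{11}{53} = - \frac{695}{2014} \approx -0.34508$)
$N{\left(C,x \right)} = x \sqrt{16 + C^{2}}$ ($N{\left(C,x \right)} = \sqrt{C^{2} + \left(-4\right)^{2}} x = \sqrt{C^{2} + 16} x = \sqrt{16 + C^{2}} x = x \sqrt{16 + C^{2}}$)
$T N{\left(-1,22 \right)} = - \frac{695 \cdot 22 \sqrt{16 + \left(-1\right)^{2}}}{2014} = - \frac{695 \cdot 22 \sqrt{16 + 1}}{2014} = - \frac{695 \cdot 22 \sqrt{17}}{2014} = - \frac{7645 \sqrt{17}}{1007}$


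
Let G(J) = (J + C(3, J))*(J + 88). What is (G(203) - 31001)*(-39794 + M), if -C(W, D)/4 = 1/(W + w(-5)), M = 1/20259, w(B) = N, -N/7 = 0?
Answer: -2479830120020/2251 ≈ -1.1017e+9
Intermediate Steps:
N = 0 (N = -7*0 = 0)
w(B) = 0
M = 1/20259 ≈ 4.9361e-5
C(W, D) = -4/W (C(W, D) = -4/(W + 0) = -4/W)
G(J) = (88 + J)*(-4/3 + J) (G(J) = (J - 4/3)*(J + 88) = (J - 4*⅓)*(88 + J) = (J - 4/3)*(88 + J) = (-4/3 + J)*(88 + J) = (88 + J)*(-4/3 + J))
(G(203) - 31001)*(-39794 + M) = ((-352/3 + 203² + (260/3)*203) - 31001)*(-39794 + 1/20259) = ((-352/3 + 41209 + 52780/3) - 31001)*(-806186645/20259) = (58685 - 31001)*(-806186645/20259) = 27684*(-806186645/20259) = -2479830120020/2251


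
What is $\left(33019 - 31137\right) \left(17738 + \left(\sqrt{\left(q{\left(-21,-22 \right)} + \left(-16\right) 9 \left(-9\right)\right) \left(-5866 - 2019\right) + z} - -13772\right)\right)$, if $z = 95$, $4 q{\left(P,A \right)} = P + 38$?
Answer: $59301820 + 941 i \sqrt{41009505} \approx 5.9302 \cdot 10^{7} + 6.026 \cdot 10^{6} i$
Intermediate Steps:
$q{\left(P,A \right)} = \frac{19}{2} + \frac{P}{4}$ ($q{\left(P,A \right)} = \frac{P + 38}{4} = \frac{38 + P}{4} = \frac{19}{2} + \frac{P}{4}$)
$\left(33019 - 31137\right) \left(17738 + \left(\sqrt{\left(q{\left(-21,-22 \right)} + \left(-16\right) 9 \left(-9\right)\right) \left(-5866 - 2019\right) + z} - -13772\right)\right) = \left(33019 - 31137\right) \left(17738 + \left(\sqrt{\left(\left(\frac{19}{2} + \frac{1}{4} \left(-21\right)\right) + \left(-16\right) 9 \left(-9\right)\right) \left(-5866 - 2019\right) + 95} - -13772\right)\right) = 1882 \left(17738 + \left(\sqrt{\left(\left(\frac{19}{2} - \frac{21}{4}\right) - -1296\right) \left(-7885\right) + 95} + 13772\right)\right) = 1882 \left(17738 + \left(\sqrt{\left(\frac{17}{4} + 1296\right) \left(-7885\right) + 95} + 13772\right)\right) = 1882 \left(17738 + \left(\sqrt{\frac{5201}{4} \left(-7885\right) + 95} + 13772\right)\right) = 1882 \left(17738 + \left(\sqrt{- \frac{41009885}{4} + 95} + 13772\right)\right) = 1882 \left(17738 + \left(\sqrt{- \frac{41009505}{4}} + 13772\right)\right) = 1882 \left(17738 + \left(\frac{i \sqrt{41009505}}{2} + 13772\right)\right) = 1882 \left(17738 + \left(13772 + \frac{i \sqrt{41009505}}{2}\right)\right) = 1882 \left(31510 + \frac{i \sqrt{41009505}}{2}\right) = 59301820 + 941 i \sqrt{41009505}$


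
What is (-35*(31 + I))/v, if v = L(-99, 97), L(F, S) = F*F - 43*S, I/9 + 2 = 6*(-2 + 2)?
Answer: -91/1126 ≈ -0.080817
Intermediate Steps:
I = -18 (I = -18 + 9*(6*(-2 + 2)) = -18 + 9*(6*0) = -18 + 9*0 = -18 + 0 = -18)
L(F, S) = F**2 - 43*S
v = 5630 (v = (-99)**2 - 43*97 = 9801 - 4171 = 5630)
(-35*(31 + I))/v = -35*(31 - 18)/5630 = -35*13*(1/5630) = -455*1/5630 = -91/1126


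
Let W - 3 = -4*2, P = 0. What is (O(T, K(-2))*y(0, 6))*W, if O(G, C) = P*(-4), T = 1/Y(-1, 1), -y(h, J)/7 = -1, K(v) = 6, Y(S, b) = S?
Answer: 0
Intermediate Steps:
W = -5 (W = 3 - 4*2 = 3 - 8 = -5)
y(h, J) = 7 (y(h, J) = -7*(-1) = 7)
T = -1 (T = 1/(-1) = -1)
O(G, C) = 0 (O(G, C) = 0*(-4) = 0)
(O(T, K(-2))*y(0, 6))*W = (0*7)*(-5) = 0*(-5) = 0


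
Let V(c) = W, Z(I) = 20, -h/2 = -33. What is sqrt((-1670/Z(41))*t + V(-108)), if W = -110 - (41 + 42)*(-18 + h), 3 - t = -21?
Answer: I*sqrt(6098) ≈ 78.09*I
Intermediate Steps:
h = 66 (h = -2*(-33) = 66)
t = 24 (t = 3 - 1*(-21) = 3 + 21 = 24)
W = -4094 (W = -110 - (41 + 42)*(-18 + 66) = -110 - 83*48 = -110 - 1*3984 = -110 - 3984 = -4094)
V(c) = -4094
sqrt((-1670/Z(41))*t + V(-108)) = sqrt(-1670/20*24 - 4094) = sqrt(-1670*1/20*24 - 4094) = sqrt(-167/2*24 - 4094) = sqrt(-2004 - 4094) = sqrt(-6098) = I*sqrt(6098)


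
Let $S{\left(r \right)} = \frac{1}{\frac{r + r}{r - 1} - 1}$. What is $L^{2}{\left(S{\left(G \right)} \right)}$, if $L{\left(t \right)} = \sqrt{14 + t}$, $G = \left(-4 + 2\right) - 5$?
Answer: $\frac{46}{3} \approx 15.333$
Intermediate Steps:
$G = -7$ ($G = -2 - 5 = -7$)
$S{\left(r \right)} = \frac{1}{-1 + \frac{2 r}{-1 + r}}$ ($S{\left(r \right)} = \frac{1}{\frac{2 r}{-1 + r} - 1} = \frac{1}{-1 + \frac{2 r}{-1 + r}}$)
$L^{2}{\left(S{\left(G \right)} \right)} = \left(\sqrt{14 + \frac{-1 - 7}{1 - 7}}\right)^{2} = \left(\sqrt{14 + \frac{1}{-6} \left(-8\right)}\right)^{2} = \left(\sqrt{14 - - \frac{4}{3}}\right)^{2} = \left(\sqrt{14 + \frac{4}{3}}\right)^{2} = \left(\sqrt{\frac{46}{3}}\right)^{2} = \left(\frac{\sqrt{138}}{3}\right)^{2} = \frac{46}{3}$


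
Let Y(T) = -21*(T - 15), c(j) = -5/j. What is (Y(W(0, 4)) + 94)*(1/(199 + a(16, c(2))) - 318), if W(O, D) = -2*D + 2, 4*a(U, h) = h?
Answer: -269992030/1587 ≈ -1.7013e+5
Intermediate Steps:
a(U, h) = h/4
W(O, D) = 2 - 2*D
Y(T) = 315 - 21*T (Y(T) = -21*(-15 + T) = 315 - 21*T)
(Y(W(0, 4)) + 94)*(1/(199 + a(16, c(2))) - 318) = ((315 - 21*(2 - 2*4)) + 94)*(1/(199 + (-5/2)/4) - 318) = ((315 - 21*(2 - 8)) + 94)*(1/(199 + (-5*½)/4) - 318) = ((315 - 21*(-6)) + 94)*(1/(199 + (¼)*(-5/2)) - 318) = ((315 + 126) + 94)*(1/(199 - 5/8) - 318) = (441 + 94)*(1/(1587/8) - 318) = 535*(8/1587 - 318) = 535*(-504658/1587) = -269992030/1587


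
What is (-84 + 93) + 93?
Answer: 102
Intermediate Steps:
(-84 + 93) + 93 = 9 + 93 = 102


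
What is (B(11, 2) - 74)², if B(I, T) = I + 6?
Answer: 3249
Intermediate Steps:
B(I, T) = 6 + I
(B(11, 2) - 74)² = ((6 + 11) - 74)² = (17 - 74)² = (-57)² = 3249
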